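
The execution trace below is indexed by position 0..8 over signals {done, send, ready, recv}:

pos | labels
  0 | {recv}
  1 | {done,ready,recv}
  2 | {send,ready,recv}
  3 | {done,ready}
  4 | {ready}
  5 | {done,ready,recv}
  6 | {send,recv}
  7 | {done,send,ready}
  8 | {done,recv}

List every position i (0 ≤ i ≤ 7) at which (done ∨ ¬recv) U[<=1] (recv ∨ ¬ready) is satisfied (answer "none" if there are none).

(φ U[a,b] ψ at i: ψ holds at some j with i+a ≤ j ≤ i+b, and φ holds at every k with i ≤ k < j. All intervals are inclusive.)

Evaluate at each i in [0,7]:
  i=0: ✓ (rhs at j=0)
  i=1: ✓ (rhs at j=1)
  i=2: ✓ (rhs at j=2)
  i=3: ✗ (no rhs in [3,4])
  i=4: ✓ (rhs at j=5; lhs holds on [4,4])
  i=5: ✓ (rhs at j=5)
  i=6: ✓ (rhs at j=6)
  i=7: ✓ (rhs at j=8; lhs holds on [7,7])

0, 1, 2, 4, 5, 6, 7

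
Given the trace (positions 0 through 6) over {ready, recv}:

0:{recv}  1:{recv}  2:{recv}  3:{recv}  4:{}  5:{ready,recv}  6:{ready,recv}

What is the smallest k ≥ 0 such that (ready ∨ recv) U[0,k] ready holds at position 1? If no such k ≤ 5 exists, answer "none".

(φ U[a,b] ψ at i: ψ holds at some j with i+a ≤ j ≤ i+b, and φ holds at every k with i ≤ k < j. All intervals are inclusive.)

Need earliest j ≥ 1 with ready, and (ready ∨ recv) at every k in [1,j-1].
  j=1: rhs fails.
  j=2: rhs fails.
  j=3: rhs fails.
  j=4: rhs fails.
  j=5: rhs holds but lhs fails at k=4.
  j=6: rhs holds but lhs fails at k=4.
No witness within the range → none.

none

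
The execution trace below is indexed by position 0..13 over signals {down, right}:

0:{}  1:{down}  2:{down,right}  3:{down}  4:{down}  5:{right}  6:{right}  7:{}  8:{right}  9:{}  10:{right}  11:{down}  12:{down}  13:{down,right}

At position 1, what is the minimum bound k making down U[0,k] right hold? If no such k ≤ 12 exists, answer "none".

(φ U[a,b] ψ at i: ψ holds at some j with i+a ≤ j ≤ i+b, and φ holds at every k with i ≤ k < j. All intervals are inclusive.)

1

Need earliest j ≥ 1 with right, and down at every k in [1,j-1].
  j=1: rhs fails.
  j=2: rhs holds; lhs holds on [1,1]. k = 1.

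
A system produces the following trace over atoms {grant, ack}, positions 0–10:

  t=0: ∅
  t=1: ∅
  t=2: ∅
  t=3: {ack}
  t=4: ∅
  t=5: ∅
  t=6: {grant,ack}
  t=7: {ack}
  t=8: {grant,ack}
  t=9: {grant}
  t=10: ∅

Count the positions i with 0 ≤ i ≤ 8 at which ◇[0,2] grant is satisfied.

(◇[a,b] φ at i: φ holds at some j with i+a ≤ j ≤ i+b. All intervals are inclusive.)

5

Evaluate at each i in [0,8]:
  i=0: ✗ (none in [0,2])
  i=1: ✗ (none in [1,3])
  i=2: ✗ (none in [2,4])
  i=3: ✗ (none in [3,5])
  i=4: ✓ (witness j=6)
  i=5: ✓ (witness j=6)
  i=6: ✓ (witness j=6)
  i=7: ✓ (witness j=8)
  i=8: ✓ (witness j=8)
Positions where it holds: {4, 5, 6, 7, 8} → 5.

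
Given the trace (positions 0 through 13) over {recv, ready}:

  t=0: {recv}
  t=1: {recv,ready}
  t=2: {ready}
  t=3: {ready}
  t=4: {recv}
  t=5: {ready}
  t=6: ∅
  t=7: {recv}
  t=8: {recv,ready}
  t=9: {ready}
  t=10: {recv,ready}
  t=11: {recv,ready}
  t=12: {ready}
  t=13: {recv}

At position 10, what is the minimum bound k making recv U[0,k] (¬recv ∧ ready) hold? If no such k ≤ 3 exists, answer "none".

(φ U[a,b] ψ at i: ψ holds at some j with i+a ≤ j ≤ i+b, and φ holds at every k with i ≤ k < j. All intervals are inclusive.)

Need earliest j ≥ 10 with (¬recv ∧ ready), and recv at every k in [10,j-1].
  j=10: rhs fails.
  j=11: rhs fails.
  j=12: rhs holds; lhs holds on [10,11]. k = 2.

2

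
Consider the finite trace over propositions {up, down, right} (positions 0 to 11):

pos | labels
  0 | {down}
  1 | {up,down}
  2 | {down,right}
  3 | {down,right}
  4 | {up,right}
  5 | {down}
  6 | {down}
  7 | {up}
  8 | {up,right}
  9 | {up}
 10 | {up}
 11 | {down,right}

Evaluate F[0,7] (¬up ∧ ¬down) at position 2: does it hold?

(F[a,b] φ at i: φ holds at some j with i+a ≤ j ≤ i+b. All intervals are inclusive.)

No

Check (¬up ∧ ¬down) at each j in [2,9]:
  j=2: false
  j=3: false
  j=4: false
  j=5: false
  j=6: false
  j=7: false
  j=8: false
  j=9: false
No position in the window satisfies it → formula fails.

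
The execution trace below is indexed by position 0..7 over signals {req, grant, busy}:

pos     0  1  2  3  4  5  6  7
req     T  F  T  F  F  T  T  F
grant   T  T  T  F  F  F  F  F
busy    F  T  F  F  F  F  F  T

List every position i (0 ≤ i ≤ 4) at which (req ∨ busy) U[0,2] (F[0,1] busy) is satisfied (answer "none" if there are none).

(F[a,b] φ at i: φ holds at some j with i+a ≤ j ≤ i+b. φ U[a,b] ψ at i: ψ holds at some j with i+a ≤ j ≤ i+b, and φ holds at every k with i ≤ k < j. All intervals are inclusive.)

Evaluate at each i in [0,4]:
  i=0: ✓ (rhs at j=0)
  i=1: ✓ (rhs at j=1)
  i=2: ✗ (no rhs in [2,4])
  i=3: ✗ (no rhs in [3,5])
  i=4: ✗ (lhs fails at k=4 before rhs at j=6)

0, 1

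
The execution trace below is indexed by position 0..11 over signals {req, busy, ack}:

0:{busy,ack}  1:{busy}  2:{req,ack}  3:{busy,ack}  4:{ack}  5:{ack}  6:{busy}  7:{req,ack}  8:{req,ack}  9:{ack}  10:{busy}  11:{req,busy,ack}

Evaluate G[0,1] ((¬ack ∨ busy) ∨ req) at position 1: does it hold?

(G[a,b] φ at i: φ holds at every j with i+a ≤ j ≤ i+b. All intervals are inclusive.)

Yes

Check ((¬ack ∨ busy) ∨ req) at every j in [1,2]:
  j=1: true
  j=2: true
All positions satisfy it → formula holds.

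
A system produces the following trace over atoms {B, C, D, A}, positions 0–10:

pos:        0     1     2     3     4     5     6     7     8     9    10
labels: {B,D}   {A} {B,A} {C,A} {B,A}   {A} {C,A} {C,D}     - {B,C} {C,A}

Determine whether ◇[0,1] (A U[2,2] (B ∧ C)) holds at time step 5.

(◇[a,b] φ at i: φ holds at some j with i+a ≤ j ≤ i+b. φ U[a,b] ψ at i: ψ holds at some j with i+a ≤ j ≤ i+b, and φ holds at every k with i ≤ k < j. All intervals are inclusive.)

Check (A U[2,2] (B ∧ C)) at each j in [5,6]:
  j=5: fails
  j=6: fails
No position in the window satisfies it → formula fails.

Does not hold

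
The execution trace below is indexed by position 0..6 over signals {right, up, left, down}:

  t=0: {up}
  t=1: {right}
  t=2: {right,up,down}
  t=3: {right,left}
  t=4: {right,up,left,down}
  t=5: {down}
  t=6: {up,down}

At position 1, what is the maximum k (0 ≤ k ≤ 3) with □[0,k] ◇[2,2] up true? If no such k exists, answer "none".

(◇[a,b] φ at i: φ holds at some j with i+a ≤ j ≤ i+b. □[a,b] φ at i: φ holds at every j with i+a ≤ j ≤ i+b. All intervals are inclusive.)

◇[2,2] up must hold from j=1 onward; find where it first fails.
  j=1: fails → no k works.

none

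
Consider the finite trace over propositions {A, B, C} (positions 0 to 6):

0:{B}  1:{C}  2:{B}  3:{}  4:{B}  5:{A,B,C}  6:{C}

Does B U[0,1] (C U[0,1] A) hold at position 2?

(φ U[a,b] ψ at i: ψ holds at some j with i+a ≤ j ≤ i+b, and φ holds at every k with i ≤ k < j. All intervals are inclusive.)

Need some j in [2,3] with (C U[0,1] A), and B at every k in [2,j-1].
  j=2: (C U[0,1] A) — fails.
  j=3: (C U[0,1] A) — fails.
No j in the window works → until fails.

Does not hold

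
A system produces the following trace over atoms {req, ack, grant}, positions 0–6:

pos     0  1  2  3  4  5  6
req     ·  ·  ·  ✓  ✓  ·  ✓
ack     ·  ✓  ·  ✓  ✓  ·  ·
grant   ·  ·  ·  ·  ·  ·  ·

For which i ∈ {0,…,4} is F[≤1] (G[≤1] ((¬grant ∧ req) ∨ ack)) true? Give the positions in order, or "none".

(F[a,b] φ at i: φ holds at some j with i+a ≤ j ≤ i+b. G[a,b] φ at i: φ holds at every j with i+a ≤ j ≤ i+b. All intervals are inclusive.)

Evaluate at each i in [0,4]:
  i=0: ✗ (none in [0,1])
  i=1: ✗ (none in [1,2])
  i=2: ✓ (witness j=3)
  i=3: ✓ (witness j=3)
  i=4: ✗ (none in [4,5])

2, 3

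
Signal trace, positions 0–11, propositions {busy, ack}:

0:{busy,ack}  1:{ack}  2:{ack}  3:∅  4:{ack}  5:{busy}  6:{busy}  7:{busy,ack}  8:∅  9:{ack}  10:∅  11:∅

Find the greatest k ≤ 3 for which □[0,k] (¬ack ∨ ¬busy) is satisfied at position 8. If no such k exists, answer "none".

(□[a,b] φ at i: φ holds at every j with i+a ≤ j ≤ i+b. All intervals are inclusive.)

(¬ack ∨ ¬busy) must hold from j=8 onward; find where it first fails.
  j=8: holds
  j=9: holds
  j=10: holds
  j=11: holds
Holds through j=11; largest k = 3.

3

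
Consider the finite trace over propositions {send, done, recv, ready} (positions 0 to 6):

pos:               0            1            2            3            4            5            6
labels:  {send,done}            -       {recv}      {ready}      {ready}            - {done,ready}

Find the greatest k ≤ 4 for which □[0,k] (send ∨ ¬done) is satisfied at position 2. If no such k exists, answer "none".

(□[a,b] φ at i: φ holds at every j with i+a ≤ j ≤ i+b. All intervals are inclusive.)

3

(send ∨ ¬done) must hold from j=2 onward; find where it first fails.
  j=2: holds
  j=3: holds
  j=4: holds
  j=5: holds
  j=6: fails
Holds on [2,5], so largest k = 3.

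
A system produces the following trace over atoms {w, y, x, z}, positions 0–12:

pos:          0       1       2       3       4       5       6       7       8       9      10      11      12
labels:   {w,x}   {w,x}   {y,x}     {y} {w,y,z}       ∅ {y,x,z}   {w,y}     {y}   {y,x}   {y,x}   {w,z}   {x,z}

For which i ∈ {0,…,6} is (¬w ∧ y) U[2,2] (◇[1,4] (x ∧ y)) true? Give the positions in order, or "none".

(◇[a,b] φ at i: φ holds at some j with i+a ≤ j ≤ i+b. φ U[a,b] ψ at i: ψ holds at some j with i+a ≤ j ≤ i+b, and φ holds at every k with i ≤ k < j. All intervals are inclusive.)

Evaluate at each i in [0,6]:
  i=0: ✗ (lhs fails at k=0 before rhs at j=2)
  i=1: ✗ (lhs fails at k=1 before rhs at j=3)
  i=2: ✓ (rhs at j=4; lhs holds on [2,3])
  i=3: ✗ (lhs fails at k=4 before rhs at j=5)
  i=4: ✗ (lhs fails at k=4 before rhs at j=6)
  i=5: ✗ (lhs fails at k=5 before rhs at j=7)
  i=6: ✗ (lhs fails at k=7 before rhs at j=8)

2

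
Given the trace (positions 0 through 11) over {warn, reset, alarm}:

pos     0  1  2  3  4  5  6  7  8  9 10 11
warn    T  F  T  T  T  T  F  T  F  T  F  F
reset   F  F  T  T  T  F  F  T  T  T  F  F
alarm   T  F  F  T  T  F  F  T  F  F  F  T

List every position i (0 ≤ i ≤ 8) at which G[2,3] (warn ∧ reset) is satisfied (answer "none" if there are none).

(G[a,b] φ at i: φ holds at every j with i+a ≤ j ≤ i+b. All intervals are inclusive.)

0, 1

Evaluate at each i in [0,8]:
  i=0: ✓ (all of [2,3])
  i=1: ✓ (all of [3,4])
  i=2: ✗ (fails at j=5)
  i=3: ✗ (fails at j=5)
  i=4: ✗ (fails at j=6)
  i=5: ✗ (fails at j=8)
  i=6: ✗ (fails at j=8)
  i=7: ✗ (fails at j=10)
  i=8: ✗ (fails at j=10)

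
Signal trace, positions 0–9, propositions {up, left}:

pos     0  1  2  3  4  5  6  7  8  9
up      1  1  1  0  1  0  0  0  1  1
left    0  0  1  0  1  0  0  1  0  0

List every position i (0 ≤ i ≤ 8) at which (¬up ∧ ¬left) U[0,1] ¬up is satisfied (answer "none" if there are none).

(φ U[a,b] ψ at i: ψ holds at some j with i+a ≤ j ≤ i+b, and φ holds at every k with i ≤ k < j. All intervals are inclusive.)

Evaluate at each i in [0,8]:
  i=0: ✗ (no rhs in [0,1])
  i=1: ✗ (no rhs in [1,2])
  i=2: ✗ (lhs fails at k=2 before rhs at j=3)
  i=3: ✓ (rhs at j=3)
  i=4: ✗ (lhs fails at k=4 before rhs at j=5)
  i=5: ✓ (rhs at j=5)
  i=6: ✓ (rhs at j=6)
  i=7: ✓ (rhs at j=7)
  i=8: ✗ (no rhs in [8,9])

3, 5, 6, 7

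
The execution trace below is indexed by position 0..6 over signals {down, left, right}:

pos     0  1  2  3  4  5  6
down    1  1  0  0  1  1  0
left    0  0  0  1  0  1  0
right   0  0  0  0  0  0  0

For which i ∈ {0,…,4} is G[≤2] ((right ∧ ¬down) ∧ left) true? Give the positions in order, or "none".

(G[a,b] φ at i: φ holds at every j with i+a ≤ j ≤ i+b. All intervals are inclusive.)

none

Evaluate at each i in [0,4]:
  i=0: ✗ (fails at j=0)
  i=1: ✗ (fails at j=1)
  i=2: ✗ (fails at j=2)
  i=3: ✗ (fails at j=3)
  i=4: ✗ (fails at j=4)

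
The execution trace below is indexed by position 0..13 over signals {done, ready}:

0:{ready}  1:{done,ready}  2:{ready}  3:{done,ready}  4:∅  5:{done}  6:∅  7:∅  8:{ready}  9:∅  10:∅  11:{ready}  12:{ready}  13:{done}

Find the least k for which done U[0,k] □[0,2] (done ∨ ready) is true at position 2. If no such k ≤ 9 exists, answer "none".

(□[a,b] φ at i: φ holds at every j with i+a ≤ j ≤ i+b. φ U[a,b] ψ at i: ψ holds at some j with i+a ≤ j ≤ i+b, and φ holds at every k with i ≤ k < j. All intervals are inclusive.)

Need earliest j ≥ 2 with □[0,2] (done ∨ ready), and done at every k in [2,j-1].
  j=2: rhs fails.
  j=3: rhs fails.
  j=4: rhs fails.
  j=5: rhs fails.
  j=6: rhs fails.
  j=7: rhs fails.
  j=8: rhs fails.
  j=9: rhs fails.
  j=10: rhs fails.
  j=11: rhs holds but lhs fails at k=2.
No witness within the range → none.

none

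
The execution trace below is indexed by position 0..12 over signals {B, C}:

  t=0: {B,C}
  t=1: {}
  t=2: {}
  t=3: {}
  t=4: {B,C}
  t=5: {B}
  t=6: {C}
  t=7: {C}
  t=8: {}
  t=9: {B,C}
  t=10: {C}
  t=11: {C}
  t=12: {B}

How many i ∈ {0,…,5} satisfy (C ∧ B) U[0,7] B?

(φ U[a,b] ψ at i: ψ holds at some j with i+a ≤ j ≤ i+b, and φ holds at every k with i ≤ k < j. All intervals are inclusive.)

3

Evaluate at each i in [0,5]:
  i=0: ✓ (rhs at j=0)
  i=1: ✗ (lhs fails at k=1 before rhs at j=4)
  i=2: ✗ (lhs fails at k=2 before rhs at j=4)
  i=3: ✗ (lhs fails at k=3 before rhs at j=4)
  i=4: ✓ (rhs at j=4)
  i=5: ✓ (rhs at j=5)
Positions where it holds: {0, 4, 5} → 3.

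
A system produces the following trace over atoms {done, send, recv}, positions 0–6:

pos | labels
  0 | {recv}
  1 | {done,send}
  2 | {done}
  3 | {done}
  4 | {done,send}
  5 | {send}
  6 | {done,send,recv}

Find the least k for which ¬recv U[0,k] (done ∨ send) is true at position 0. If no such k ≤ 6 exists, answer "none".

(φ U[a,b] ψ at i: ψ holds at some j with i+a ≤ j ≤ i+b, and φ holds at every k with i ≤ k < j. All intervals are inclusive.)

Need earliest j ≥ 0 with (done ∨ send), and ¬recv at every k in [0,j-1].
  j=0: rhs fails.
  j=1: rhs holds but lhs fails at k=0.
  j=2: rhs holds but lhs fails at k=0.
  j=3: rhs holds but lhs fails at k=0.
  j=4: rhs holds but lhs fails at k=0.
  j=5: rhs holds but lhs fails at k=0.
  j=6: rhs holds but lhs fails at k=0.
No witness within the range → none.

none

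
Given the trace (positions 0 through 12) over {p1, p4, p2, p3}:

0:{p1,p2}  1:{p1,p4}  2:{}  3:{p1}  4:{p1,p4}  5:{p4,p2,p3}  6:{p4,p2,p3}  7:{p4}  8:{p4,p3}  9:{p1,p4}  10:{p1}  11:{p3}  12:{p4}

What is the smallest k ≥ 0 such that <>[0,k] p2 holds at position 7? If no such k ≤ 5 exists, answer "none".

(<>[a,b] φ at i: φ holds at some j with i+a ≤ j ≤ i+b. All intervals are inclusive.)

Scan j = 7,8,… for p2:
  j=7: fails
  j=8: fails
  j=9: fails
  j=10: fails
  j=11: fails
  j=12: fails
No j in [7,12] satisfies it → none.

none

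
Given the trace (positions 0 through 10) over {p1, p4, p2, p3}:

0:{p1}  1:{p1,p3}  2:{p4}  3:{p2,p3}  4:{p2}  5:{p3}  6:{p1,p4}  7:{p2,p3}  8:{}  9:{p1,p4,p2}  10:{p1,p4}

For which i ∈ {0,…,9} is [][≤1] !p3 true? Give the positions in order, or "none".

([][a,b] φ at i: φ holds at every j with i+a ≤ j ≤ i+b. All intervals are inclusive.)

8, 9

Evaluate at each i in [0,9]:
  i=0: ✗ (fails at j=1)
  i=1: ✗ (fails at j=1)
  i=2: ✗ (fails at j=3)
  i=3: ✗ (fails at j=3)
  i=4: ✗ (fails at j=5)
  i=5: ✗ (fails at j=5)
  i=6: ✗ (fails at j=7)
  i=7: ✗ (fails at j=7)
  i=8: ✓ (all of [8,9])
  i=9: ✓ (all of [9,10])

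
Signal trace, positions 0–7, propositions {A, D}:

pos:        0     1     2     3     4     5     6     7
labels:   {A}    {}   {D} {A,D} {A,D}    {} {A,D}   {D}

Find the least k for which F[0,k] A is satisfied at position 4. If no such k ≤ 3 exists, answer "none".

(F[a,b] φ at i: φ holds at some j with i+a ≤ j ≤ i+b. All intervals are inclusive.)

0

Scan j = 4,5,… for A:
  j=4: holds
First hit at j=4, so smallest k = 4-4 = 0.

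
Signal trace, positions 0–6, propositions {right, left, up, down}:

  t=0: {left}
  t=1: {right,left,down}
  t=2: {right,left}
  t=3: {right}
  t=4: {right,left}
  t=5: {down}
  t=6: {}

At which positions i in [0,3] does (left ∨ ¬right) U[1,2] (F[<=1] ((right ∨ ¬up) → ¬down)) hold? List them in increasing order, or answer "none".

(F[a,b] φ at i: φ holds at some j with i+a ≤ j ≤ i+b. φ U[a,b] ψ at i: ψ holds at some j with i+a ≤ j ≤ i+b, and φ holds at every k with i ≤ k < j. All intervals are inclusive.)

0, 1, 2

Evaluate at each i in [0,3]:
  i=0: ✓ (rhs at j=1; lhs holds on [0,0])
  i=1: ✓ (rhs at j=2; lhs holds on [1,1])
  i=2: ✓ (rhs at j=3; lhs holds on [2,2])
  i=3: ✗ (lhs fails at k=3 before rhs at j=4)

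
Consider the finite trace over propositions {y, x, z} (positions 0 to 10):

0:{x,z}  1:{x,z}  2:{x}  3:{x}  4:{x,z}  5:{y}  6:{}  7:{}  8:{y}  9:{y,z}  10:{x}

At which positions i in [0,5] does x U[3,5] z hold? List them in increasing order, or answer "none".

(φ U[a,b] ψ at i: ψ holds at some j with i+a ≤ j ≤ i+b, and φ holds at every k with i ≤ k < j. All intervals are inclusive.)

Evaluate at each i in [0,5]:
  i=0: ✓ (rhs at j=4; lhs holds on [0,3])
  i=1: ✓ (rhs at j=4; lhs holds on [1,3])
  i=2: ✗ (no rhs in [5,7])
  i=3: ✗ (no rhs in [6,8])
  i=4: ✗ (lhs fails at k=5 before rhs at j=9)
  i=5: ✗ (lhs fails at k=5 before rhs at j=9)

0, 1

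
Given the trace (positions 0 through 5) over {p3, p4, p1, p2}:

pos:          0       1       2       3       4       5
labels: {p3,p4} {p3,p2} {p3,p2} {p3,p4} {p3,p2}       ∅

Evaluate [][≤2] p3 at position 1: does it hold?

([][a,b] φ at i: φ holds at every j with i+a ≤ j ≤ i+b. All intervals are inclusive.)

Check p3 at every j in [1,3]:
  j=1: true
  j=2: true
  j=3: true
All positions satisfy it → formula holds.

True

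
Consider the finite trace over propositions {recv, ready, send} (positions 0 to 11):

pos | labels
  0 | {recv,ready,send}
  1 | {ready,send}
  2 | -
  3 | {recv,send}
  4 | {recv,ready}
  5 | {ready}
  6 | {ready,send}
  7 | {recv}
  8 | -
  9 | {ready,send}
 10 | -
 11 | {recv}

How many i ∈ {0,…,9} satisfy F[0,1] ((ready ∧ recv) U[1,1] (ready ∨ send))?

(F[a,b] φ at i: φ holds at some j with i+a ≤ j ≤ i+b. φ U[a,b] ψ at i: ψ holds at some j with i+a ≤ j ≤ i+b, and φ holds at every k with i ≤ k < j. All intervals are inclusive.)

Evaluate at each i in [0,9]:
  i=0: ✓ (witness j=0)
  i=1: ✗ (none in [1,2])
  i=2: ✗ (none in [2,3])
  i=3: ✓ (witness j=4)
  i=4: ✓ (witness j=4)
  i=5: ✗ (none in [5,6])
  i=6: ✗ (none in [6,7])
  i=7: ✗ (none in [7,8])
  i=8: ✗ (none in [8,9])
  i=9: ✗ (none in [9,10])
Positions where it holds: {0, 3, 4} → 3.

3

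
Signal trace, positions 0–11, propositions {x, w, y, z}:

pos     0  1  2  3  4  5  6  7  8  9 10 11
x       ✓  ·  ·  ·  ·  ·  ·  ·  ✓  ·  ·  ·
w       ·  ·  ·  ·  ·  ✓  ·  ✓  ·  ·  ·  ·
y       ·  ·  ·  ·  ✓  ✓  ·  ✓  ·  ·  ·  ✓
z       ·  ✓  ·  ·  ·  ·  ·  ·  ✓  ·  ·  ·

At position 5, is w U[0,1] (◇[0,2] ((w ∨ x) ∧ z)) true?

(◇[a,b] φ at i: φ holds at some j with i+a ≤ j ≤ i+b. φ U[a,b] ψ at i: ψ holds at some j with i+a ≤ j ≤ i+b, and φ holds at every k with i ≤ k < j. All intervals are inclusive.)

Need some j in [5,6] with ◇[0,2] ((w ∨ x) ∧ z), and w at every k in [5,j-1].
  j=5: ◇[0,2] ((w ∨ x) ∧ z) — fails (none in [5,7]).
  j=6: ◇[0,2] ((w ∨ x) ∧ z) holds; w holds at every k in [5,5] → satisfied.

Yes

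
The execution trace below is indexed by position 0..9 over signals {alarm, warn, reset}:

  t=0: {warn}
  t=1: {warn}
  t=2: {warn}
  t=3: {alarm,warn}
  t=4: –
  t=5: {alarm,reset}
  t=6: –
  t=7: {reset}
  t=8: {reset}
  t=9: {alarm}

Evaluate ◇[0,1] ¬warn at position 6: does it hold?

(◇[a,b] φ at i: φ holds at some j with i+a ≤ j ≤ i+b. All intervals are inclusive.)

Check ¬warn at each j in [6,7]:
  j=6: true
  j=7: true
Found at j=6 → formula holds.

Yes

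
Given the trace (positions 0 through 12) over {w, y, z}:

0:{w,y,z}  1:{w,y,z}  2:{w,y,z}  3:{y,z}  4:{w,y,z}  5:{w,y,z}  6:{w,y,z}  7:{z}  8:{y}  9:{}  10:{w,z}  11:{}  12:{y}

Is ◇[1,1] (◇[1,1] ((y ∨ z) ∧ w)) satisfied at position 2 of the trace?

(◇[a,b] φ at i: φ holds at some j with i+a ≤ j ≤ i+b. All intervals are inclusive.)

Check ◇[1,1] ((y ∨ z) ∧ w) at each j in [3,3]:
  j=3: holds (witness at 4)
Found at j=3 → formula holds.

True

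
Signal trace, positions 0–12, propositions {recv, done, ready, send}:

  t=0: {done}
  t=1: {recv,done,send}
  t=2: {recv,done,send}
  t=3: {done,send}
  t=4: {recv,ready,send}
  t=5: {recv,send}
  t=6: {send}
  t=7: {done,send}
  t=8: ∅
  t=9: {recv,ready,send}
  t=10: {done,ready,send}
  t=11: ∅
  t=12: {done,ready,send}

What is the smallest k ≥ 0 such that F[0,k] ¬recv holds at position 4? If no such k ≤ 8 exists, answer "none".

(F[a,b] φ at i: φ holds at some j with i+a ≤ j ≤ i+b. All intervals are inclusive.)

2

Scan j = 4,5,… for ¬recv:
  j=4: fails
  j=5: fails
  j=6: holds
First hit at j=6, so smallest k = 6-4 = 2.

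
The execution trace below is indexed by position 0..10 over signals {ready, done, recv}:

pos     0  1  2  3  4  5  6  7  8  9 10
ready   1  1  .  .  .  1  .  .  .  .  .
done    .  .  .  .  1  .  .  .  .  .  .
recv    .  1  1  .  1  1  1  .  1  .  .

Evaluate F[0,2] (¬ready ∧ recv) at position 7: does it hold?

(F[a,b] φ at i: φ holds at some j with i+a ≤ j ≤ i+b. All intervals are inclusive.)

True

Check (¬ready ∧ recv) at each j in [7,9]:
  j=7: false
  j=8: true
  j=9: false
Found at j=8 → formula holds.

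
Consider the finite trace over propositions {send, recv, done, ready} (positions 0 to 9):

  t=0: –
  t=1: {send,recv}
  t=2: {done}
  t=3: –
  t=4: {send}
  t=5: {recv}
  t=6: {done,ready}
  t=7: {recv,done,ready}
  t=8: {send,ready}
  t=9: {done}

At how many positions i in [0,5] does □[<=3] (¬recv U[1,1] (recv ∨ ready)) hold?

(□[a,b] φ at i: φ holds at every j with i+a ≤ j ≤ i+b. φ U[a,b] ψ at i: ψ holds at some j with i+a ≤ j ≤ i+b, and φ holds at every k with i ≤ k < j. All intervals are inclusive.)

0

Evaluate at each i in [0,5]:
  i=0: ✗ (fails at j=1)
  i=1: ✗ (fails at j=1)
  i=2: ✗ (fails at j=2)
  i=3: ✗ (fails at j=3)
  i=4: ✗ (fails at j=5)
  i=5: ✗ (fails at j=5)
Positions where it holds: {} → 0.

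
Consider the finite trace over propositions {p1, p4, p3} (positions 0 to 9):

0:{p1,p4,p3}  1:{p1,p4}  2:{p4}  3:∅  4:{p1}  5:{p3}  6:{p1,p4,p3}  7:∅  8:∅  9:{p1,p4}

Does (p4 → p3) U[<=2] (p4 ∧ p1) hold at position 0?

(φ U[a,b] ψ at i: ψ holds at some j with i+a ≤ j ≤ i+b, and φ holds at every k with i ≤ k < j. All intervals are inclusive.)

True

Need some j in [0,2] with (p4 ∧ p1), and (p4 → p3) at every k in [0,j-1].
  j=0: (p4 ∧ p1) holds; no prefix to check → satisfied.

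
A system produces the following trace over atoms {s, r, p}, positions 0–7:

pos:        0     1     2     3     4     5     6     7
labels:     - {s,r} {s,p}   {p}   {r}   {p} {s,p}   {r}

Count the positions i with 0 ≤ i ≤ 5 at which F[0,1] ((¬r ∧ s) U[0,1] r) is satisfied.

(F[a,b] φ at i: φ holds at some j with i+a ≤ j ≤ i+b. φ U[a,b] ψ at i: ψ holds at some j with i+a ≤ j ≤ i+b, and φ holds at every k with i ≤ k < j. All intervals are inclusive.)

5

Evaluate at each i in [0,5]:
  i=0: ✓ (witness j=1)
  i=1: ✓ (witness j=1)
  i=2: ✗ (none in [2,3])
  i=3: ✓ (witness j=4)
  i=4: ✓ (witness j=4)
  i=5: ✓ (witness j=6)
Positions where it holds: {0, 1, 3, 4, 5} → 5.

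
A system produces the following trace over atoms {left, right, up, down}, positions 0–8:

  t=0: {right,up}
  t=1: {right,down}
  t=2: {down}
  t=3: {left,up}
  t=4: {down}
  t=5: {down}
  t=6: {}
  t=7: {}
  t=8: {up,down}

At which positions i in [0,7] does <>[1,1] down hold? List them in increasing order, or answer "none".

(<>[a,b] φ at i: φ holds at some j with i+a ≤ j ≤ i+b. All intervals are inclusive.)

0, 1, 3, 4, 7

Evaluate at each i in [0,7]:
  i=0: ✓ (witness j=1)
  i=1: ✓ (witness j=2)
  i=2: ✗ (none in [3,3])
  i=3: ✓ (witness j=4)
  i=4: ✓ (witness j=5)
  i=5: ✗ (none in [6,6])
  i=6: ✗ (none in [7,7])
  i=7: ✓ (witness j=8)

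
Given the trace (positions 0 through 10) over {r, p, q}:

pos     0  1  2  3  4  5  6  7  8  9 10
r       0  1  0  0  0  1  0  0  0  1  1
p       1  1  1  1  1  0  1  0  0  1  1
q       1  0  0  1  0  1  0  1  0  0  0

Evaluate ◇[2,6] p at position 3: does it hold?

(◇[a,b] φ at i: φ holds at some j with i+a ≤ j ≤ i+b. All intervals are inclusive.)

True

Check p at each j in [5,9]:
  j=5: false
  j=6: true
  j=7: false
  j=8: false
  j=9: true
Found at j=6 → formula holds.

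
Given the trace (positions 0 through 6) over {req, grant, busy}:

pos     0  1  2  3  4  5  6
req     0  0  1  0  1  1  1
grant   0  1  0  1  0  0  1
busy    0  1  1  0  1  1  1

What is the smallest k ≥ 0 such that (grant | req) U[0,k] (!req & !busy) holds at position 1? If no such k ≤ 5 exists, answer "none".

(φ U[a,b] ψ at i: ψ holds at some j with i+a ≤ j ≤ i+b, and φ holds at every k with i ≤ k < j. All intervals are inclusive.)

Need earliest j ≥ 1 with (!req & !busy), and (grant | req) at every k in [1,j-1].
  j=1: rhs fails.
  j=2: rhs fails.
  j=3: rhs holds; lhs holds on [1,2]. k = 2.

2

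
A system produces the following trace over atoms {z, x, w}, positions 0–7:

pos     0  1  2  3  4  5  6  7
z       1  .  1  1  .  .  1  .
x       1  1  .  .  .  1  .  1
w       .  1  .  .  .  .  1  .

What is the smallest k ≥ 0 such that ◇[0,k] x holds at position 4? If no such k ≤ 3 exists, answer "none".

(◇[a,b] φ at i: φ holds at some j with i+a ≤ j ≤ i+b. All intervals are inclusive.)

1

Scan j = 4,5,… for x:
  j=4: fails
  j=5: holds
First hit at j=5, so smallest k = 5-4 = 1.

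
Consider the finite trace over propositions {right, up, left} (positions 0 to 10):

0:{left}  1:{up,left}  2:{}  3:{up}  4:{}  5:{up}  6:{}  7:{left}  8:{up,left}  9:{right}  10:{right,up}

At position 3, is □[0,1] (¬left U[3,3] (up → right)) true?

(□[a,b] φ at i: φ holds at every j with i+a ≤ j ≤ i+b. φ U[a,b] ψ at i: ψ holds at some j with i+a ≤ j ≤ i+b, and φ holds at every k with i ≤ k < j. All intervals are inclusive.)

Check (¬left U[3,3] (up → right)) at every j in [3,4]:
  j=3: holds
  j=4: holds
All positions satisfy it → formula holds.

Yes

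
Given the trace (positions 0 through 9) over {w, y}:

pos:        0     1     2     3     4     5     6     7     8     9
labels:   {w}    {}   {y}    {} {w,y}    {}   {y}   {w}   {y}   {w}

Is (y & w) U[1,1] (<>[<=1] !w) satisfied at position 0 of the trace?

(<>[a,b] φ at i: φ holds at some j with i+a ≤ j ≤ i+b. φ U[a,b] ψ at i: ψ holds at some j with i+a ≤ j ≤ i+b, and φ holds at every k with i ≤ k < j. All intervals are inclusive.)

Need some j in [1,1] with <>[<=1] !w, and (y & w) at every k in [0,j-1].
  j=1: <>[<=1] !w holds, but (y & w) fails at k=0 → not this j.
No j in the window works → until fails.

Does not hold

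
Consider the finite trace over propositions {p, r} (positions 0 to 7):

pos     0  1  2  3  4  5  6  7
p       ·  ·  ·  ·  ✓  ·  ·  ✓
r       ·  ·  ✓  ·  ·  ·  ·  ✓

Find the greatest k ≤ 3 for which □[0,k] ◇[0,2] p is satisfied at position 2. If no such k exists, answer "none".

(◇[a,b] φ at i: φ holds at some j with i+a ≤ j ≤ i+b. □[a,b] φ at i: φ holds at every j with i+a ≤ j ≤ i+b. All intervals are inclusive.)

◇[0,2] p must hold from j=2 onward; find where it first fails.
  j=2: holds
  j=3: holds
  j=4: holds
  j=5: holds
Holds through j=5; largest k = 3.

3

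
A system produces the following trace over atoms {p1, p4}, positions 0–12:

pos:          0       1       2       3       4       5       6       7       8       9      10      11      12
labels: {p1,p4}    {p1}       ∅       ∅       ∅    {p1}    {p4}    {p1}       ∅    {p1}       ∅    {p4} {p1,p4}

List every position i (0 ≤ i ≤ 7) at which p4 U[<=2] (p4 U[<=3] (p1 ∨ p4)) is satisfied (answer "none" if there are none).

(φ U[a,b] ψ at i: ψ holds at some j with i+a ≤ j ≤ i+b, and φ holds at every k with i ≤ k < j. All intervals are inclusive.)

0, 1, 5, 6, 7

Evaluate at each i in [0,7]:
  i=0: ✓ (rhs at j=0)
  i=1: ✓ (rhs at j=1)
  i=2: ✗ (no rhs in [2,4])
  i=3: ✗ (lhs fails at k=3 before rhs at j=5)
  i=4: ✗ (lhs fails at k=4 before rhs at j=5)
  i=5: ✓ (rhs at j=5)
  i=6: ✓ (rhs at j=6)
  i=7: ✓ (rhs at j=7)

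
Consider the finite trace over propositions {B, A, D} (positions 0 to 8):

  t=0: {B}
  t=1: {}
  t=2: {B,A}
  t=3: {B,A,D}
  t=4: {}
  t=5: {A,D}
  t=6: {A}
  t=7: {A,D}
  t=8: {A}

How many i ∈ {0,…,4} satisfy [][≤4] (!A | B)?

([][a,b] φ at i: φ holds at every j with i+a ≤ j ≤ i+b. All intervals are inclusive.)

Evaluate at each i in [0,4]:
  i=0: ✓ (all of [0,4])
  i=1: ✗ (fails at j=5)
  i=2: ✗ (fails at j=5)
  i=3: ✗ (fails at j=5)
  i=4: ✗ (fails at j=5)
Positions where it holds: {0} → 1.

1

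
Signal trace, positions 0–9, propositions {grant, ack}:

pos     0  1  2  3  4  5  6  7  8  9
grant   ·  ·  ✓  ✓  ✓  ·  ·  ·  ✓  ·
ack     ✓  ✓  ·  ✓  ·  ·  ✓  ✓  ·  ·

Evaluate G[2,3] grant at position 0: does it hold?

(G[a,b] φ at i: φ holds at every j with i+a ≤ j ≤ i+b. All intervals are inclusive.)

Yes

Check grant at every j in [2,3]:
  j=2: true
  j=3: true
All positions satisfy it → formula holds.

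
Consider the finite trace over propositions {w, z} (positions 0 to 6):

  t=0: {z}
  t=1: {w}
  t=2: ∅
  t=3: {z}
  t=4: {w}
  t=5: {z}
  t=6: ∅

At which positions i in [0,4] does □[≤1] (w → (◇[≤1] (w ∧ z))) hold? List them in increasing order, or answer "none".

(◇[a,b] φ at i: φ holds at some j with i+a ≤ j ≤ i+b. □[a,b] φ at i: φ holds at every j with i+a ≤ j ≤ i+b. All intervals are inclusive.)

2

Evaluate at each i in [0,4]:
  i=0: ✗ (fails at j=1)
  i=1: ✗ (fails at j=1)
  i=2: ✓ (all of [2,3])
  i=3: ✗ (fails at j=4)
  i=4: ✗ (fails at j=4)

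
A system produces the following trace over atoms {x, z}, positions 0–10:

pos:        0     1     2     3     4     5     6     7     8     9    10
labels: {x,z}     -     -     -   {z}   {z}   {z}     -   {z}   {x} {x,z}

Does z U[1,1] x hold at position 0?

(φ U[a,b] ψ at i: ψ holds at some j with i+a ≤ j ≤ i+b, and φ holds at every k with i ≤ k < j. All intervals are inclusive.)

Need some j in [1,1] with x, and z at every k in [0,j-1].
  j=1: x false.
No j in the window works → until fails.

False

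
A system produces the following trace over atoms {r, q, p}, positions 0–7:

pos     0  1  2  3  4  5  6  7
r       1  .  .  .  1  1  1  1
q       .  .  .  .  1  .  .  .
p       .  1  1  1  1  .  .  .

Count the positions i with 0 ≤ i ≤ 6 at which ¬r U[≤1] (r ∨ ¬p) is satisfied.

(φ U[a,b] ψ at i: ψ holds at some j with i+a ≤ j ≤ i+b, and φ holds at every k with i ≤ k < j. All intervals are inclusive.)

Evaluate at each i in [0,6]:
  i=0: ✓ (rhs at j=0)
  i=1: ✗ (no rhs in [1,2])
  i=2: ✗ (no rhs in [2,3])
  i=3: ✓ (rhs at j=4; lhs holds on [3,3])
  i=4: ✓ (rhs at j=4)
  i=5: ✓ (rhs at j=5)
  i=6: ✓ (rhs at j=6)
Positions where it holds: {0, 3, 4, 5, 6} → 5.

5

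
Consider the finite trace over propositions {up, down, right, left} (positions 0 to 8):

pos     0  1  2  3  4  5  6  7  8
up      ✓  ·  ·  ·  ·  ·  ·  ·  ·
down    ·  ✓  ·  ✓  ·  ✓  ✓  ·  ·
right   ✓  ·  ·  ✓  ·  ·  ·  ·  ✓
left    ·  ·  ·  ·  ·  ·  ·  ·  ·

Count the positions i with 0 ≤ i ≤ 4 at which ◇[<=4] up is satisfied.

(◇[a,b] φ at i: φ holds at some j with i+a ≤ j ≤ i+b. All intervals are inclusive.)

Evaluate at each i in [0,4]:
  i=0: ✓ (witness j=0)
  i=1: ✗ (none in [1,5])
  i=2: ✗ (none in [2,6])
  i=3: ✗ (none in [3,7])
  i=4: ✗ (none in [4,8])
Positions where it holds: {0} → 1.

1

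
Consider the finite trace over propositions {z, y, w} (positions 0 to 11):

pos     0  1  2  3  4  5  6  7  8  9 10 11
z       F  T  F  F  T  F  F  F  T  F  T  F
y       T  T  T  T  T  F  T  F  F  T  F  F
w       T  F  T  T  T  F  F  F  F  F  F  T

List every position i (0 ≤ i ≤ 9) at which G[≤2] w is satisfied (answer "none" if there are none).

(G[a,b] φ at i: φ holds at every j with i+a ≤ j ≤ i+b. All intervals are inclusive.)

Evaluate at each i in [0,9]:
  i=0: ✗ (fails at j=1)
  i=1: ✗ (fails at j=1)
  i=2: ✓ (all of [2,4])
  i=3: ✗ (fails at j=5)
  i=4: ✗ (fails at j=5)
  i=5: ✗ (fails at j=5)
  i=6: ✗ (fails at j=6)
  i=7: ✗ (fails at j=7)
  i=8: ✗ (fails at j=8)
  i=9: ✗ (fails at j=9)

2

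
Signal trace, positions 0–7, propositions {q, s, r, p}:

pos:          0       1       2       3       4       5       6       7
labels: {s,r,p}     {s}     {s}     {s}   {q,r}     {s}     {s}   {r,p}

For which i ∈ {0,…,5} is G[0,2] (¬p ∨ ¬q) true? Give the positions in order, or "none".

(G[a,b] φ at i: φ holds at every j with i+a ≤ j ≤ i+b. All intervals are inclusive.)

Evaluate at each i in [0,5]:
  i=0: ✓ (all of [0,2])
  i=1: ✓ (all of [1,3])
  i=2: ✓ (all of [2,4])
  i=3: ✓ (all of [3,5])
  i=4: ✓ (all of [4,6])
  i=5: ✓ (all of [5,7])

0, 1, 2, 3, 4, 5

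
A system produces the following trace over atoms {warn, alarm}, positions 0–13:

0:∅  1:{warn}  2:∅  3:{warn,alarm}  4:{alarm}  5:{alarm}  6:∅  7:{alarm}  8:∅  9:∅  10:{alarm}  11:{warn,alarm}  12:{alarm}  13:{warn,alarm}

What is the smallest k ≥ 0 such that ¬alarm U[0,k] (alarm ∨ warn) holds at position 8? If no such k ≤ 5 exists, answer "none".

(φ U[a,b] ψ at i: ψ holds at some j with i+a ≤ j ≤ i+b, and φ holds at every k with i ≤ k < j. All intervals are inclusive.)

Need earliest j ≥ 8 with (alarm ∨ warn), and ¬alarm at every k in [8,j-1].
  j=8: rhs fails.
  j=9: rhs fails.
  j=10: rhs holds; lhs holds on [8,9]. k = 2.

2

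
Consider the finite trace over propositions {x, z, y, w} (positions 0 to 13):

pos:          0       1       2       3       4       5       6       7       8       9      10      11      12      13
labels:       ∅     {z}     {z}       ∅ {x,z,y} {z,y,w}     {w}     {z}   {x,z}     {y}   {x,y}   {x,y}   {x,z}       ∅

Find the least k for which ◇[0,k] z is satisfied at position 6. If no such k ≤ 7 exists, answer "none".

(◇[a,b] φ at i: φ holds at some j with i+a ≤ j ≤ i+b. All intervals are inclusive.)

1

Scan j = 6,7,… for z:
  j=6: fails
  j=7: holds
First hit at j=7, so smallest k = 7-6 = 1.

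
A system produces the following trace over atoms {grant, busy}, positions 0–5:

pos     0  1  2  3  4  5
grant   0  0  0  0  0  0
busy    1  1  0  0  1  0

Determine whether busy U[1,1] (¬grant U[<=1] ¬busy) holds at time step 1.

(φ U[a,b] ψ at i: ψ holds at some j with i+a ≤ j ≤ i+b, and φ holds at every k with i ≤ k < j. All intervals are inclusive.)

Need some j in [2,2] with (¬grant U[<=1] ¬busy), and busy at every k in [1,j-1].
  j=2: (¬grant U[<=1] ¬busy) holds; busy holds at every k in [1,1] → satisfied.

Yes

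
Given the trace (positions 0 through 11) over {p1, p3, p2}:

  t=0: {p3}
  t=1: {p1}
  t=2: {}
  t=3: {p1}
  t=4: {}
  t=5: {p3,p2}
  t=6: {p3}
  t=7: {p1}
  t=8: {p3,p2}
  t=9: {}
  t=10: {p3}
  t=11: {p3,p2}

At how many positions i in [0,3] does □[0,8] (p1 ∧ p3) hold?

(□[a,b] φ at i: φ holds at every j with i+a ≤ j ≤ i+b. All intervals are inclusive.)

Evaluate at each i in [0,3]:
  i=0: ✗ (fails at j=0)
  i=1: ✗ (fails at j=1)
  i=2: ✗ (fails at j=2)
  i=3: ✗ (fails at j=3)
Positions where it holds: {} → 0.

0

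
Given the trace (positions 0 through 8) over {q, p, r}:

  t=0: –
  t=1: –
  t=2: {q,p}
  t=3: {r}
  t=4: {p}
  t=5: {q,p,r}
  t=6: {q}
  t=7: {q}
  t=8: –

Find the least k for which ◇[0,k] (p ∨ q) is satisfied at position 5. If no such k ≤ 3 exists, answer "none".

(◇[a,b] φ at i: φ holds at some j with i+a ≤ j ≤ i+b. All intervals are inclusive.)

0

Scan j = 5,6,… for (p ∨ q):
  j=5: holds
First hit at j=5, so smallest k = 5-5 = 0.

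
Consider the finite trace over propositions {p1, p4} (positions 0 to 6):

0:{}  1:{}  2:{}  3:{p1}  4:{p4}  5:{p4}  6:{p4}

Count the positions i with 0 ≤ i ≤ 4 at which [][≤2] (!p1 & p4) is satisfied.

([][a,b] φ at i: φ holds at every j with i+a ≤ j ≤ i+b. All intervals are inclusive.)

Evaluate at each i in [0,4]:
  i=0: ✗ (fails at j=0)
  i=1: ✗ (fails at j=1)
  i=2: ✗ (fails at j=2)
  i=3: ✗ (fails at j=3)
  i=4: ✓ (all of [4,6])
Positions where it holds: {4} → 1.

1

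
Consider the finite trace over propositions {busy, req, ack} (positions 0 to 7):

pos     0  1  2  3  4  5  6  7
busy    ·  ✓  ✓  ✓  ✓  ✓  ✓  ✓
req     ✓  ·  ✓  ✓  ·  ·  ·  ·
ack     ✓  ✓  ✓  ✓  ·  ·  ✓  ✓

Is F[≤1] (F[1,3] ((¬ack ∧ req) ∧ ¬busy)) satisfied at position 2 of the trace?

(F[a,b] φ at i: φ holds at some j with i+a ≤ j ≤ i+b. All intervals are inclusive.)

Check F[1,3] ((¬ack ∧ req) ∧ ¬busy) at each j in [2,3]:
  j=2: fails (none in [3,5])
  j=3: fails (none in [4,6])
No position in the window satisfies it → formula fails.

Does not hold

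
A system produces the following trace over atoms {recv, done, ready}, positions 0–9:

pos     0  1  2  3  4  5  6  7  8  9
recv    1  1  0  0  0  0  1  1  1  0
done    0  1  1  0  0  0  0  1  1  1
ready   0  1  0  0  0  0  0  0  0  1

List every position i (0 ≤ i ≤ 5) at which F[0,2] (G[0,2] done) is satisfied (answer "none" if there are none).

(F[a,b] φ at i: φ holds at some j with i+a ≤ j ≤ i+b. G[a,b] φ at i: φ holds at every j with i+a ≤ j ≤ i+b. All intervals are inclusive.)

5

Evaluate at each i in [0,5]:
  i=0: ✗ (none in [0,2])
  i=1: ✗ (none in [1,3])
  i=2: ✗ (none in [2,4])
  i=3: ✗ (none in [3,5])
  i=4: ✗ (none in [4,6])
  i=5: ✓ (witness j=7)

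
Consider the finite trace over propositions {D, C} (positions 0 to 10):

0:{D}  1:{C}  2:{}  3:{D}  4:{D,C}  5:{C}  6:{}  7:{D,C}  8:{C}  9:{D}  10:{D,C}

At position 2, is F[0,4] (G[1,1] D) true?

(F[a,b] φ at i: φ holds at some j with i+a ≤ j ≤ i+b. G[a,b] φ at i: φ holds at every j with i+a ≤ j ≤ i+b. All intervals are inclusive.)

Holds

Check G[1,1] D at each j in [2,6]:
  j=2: holds on [3,3]
  j=3: holds on [4,4]
  j=4: fails at 5
  j=5: fails at 6
  j=6: holds on [7,7]
Found at j=2 → formula holds.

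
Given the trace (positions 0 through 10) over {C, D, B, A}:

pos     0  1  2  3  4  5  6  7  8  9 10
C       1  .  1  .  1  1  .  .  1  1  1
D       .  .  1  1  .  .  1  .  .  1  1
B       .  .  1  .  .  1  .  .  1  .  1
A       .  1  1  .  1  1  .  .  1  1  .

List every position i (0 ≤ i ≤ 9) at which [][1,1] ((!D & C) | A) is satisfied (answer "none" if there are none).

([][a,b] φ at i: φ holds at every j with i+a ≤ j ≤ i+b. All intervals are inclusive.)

0, 1, 3, 4, 7, 8

Evaluate at each i in [0,9]:
  i=0: ✓ (all of [1,1])
  i=1: ✓ (all of [2,2])
  i=2: ✗ (fails at j=3)
  i=3: ✓ (all of [4,4])
  i=4: ✓ (all of [5,5])
  i=5: ✗ (fails at j=6)
  i=6: ✗ (fails at j=7)
  i=7: ✓ (all of [8,8])
  i=8: ✓ (all of [9,9])
  i=9: ✗ (fails at j=10)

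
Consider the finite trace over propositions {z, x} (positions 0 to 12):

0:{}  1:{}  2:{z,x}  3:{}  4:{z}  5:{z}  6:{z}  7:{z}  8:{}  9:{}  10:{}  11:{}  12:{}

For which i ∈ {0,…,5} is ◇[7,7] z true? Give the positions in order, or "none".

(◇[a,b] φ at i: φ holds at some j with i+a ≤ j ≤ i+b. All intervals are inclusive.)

Evaluate at each i in [0,5]:
  i=0: ✓ (witness j=7)
  i=1: ✗ (none in [8,8])
  i=2: ✗ (none in [9,9])
  i=3: ✗ (none in [10,10])
  i=4: ✗ (none in [11,11])
  i=5: ✗ (none in [12,12])

0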